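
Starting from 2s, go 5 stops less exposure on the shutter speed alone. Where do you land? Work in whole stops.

1/15s

Shutter speed: 2 → 1 → 1/2 → 1/4 → 1/8 → 1/15 — 5 stops shorter (darker).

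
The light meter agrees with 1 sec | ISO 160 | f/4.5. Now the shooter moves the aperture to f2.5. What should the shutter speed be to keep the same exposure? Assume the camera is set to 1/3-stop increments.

0.3 s

Aperture: f/4.5 → f/4 → f/3.5 → f/3.2 → f/2.8 → f/2.5 — 1 2/3 stops opened up (brighter).
Need 1 2/3 stops darker from the shutter speed: 1 → 0.8 → 0.6 → 0.5 → 0.4 → 0.3.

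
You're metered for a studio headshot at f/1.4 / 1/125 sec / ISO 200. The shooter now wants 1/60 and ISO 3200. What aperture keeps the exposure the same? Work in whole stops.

f/8

Shutter speed: 1/125 → 1/60 — 1 stop slower (brighter).
ISO: 200 → 400 → 800 → 1600 → 3200 — 4 stops raised (brighter).
Net change so far: 5 stops brighter. Offset with the aperture: f/1.4 → f/2 → f/2.8 → f/4 → f/5.6 → f/8.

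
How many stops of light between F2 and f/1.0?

f/2 → f/1.4 → f/1.0 — count the steps: 2 stops.

2 stops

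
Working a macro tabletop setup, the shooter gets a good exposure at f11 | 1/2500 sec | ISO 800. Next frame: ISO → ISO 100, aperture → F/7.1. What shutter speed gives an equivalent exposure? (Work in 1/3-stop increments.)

ISO: 800 → 640 → 500 → 400 → 320 → 250 → 200 → 160 → 125 → 100 — 3 stops dropped (darker).
Aperture: f/11 → f/10 → f/9 → f/8 → f/7.1 — 1 1/3 stops wider (brighter).
Net change so far: 1 2/3 stops darker. Offset with the shutter speed: 1/2500 → 1/2000 → 1/1600 → 1/1250 → 1/1000 → 1/800.

1/800s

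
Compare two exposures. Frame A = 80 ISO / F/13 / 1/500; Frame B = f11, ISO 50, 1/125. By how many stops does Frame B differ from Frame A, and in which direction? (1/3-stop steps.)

Aperture: f/13 → f/11 — 1/3 stop larger aperture (brighter).
Shutter speed: 1/500 → 1/400 → 1/320 → 1/250 → 1/200 → 1/160 → 1/125 — 2 stops slower (brighter).
ISO: 80 → 64 → 50 — 2/3 stop dropped (darker).
Net: +1/3 +2 −2/3 = +1 2/3 stops.

1 2/3 stops brighter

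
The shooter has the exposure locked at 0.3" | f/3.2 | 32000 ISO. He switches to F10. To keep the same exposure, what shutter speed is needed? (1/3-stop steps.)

3.2 s

Aperture: f/3.2 → f/3.5 → f/4 → f/4.5 → f/5 → f/5.6 → f/6.3 → f/7.1 → f/8 → f/9 → f/10 — 3 1/3 stops smaller aperture (darker).
Need 3 1/3 stops brighter from the shutter speed: 0.3 → 0.4 → 0.5 → 0.6 → 0.8 → 1 → 1.3 → 1.6 → 2 → 2.5 → 3.2.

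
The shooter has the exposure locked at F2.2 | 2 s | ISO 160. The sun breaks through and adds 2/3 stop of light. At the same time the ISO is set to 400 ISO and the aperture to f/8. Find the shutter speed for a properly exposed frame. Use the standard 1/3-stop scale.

6 s

Scene light: 2/3 stop brighter.
ISO: 160 → 200 → 250 → 320 → 400 — 1 1/3 stops higher (brighter).
Aperture: f/2.2 → f/2.5 → f/2.8 → f/3.2 → f/3.5 → f/4 → f/4.5 → f/5 → f/5.6 → f/6.3 → f/7.1 → f/8 — 3 2/3 stops smaller aperture (darker).
Net so far: 1 2/3 stops darker. Shutter speed: 2 → 2.5 → 3.2 → 4 → 5 → 6.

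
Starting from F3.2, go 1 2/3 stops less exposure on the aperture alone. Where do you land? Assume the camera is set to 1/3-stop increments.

Aperture: f/3.2 → f/3.5 → f/4 → f/4.5 → f/5 → f/5.6 — 1 2/3 stops smaller aperture (darker).

f/5.6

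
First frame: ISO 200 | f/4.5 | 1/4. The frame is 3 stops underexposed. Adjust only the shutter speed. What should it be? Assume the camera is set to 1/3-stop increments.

2 s

Underexposed by 3 stops → need 3 stops brighter.
Shutter speed: 1/4 → 0.3 → 0.4 → 0.5 → 0.6 → 0.8 → 1 → 1.3 → 1.6 → 2.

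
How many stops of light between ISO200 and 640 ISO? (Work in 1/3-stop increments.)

1 2/3 stops

200 → 250 → 320 → 400 → 500 → 640 — count the steps: 5 third-stops = 1 2/3 stops.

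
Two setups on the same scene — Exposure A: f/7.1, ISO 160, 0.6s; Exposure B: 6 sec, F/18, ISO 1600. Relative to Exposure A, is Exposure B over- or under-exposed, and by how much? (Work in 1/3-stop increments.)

Aperture: f/7.1 → f/8 → f/9 → f/10 → f/11 → f/13 → f/14 → f/16 → f/18 — 2 2/3 stops narrower (darker).
Shutter speed: 0.6 → 0.8 → 1 → 1.3 → 1.6 → 2 → 2.5 → 3.2 → 4 → 5 → 6 — 3 1/3 stops longer (brighter).
ISO: 160 → 200 → 250 → 320 → 400 → 500 → 640 → 800 → 1000 → 1250 → 1600 — 3 1/3 stops higher (brighter).
Net: −2 2/3 +3 1/3 +3 1/3 = +4 stops.

4 stops brighter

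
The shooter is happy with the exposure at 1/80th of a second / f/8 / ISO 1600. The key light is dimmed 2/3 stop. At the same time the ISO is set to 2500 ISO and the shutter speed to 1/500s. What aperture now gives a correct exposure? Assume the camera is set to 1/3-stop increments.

f/3.2

Scene light: 2/3 stop darker.
ISO: 1600 → 2000 → 2500 — 2/3 stop higher (brighter).
Shutter speed: 1/80 → 1/100 → 1/125 → 1/160 → 1/200 → 1/250 → 1/320 → 1/400 → 1/500 — 2 2/3 stops faster (darker).
Net so far: 2 2/3 stops darker. Aperture: f/8 → f/7.1 → f/6.3 → f/5.6 → f/5 → f/4.5 → f/4 → f/3.5 → f/3.2.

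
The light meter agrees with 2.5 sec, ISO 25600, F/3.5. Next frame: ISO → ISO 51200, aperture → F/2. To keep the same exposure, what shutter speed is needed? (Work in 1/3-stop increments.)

ISO: 25600 → 32000 → 40000 → 51200 — 1 stop raised (brighter).
Aperture: f/3.5 → f/3.2 → f/2.8 → f/2.5 → f/2.2 → f/2 — 1 2/3 stops opened up (brighter).
Net change so far: 2 2/3 stops brighter. Offset with the shutter speed: 2.5 → 2 → 1.6 → 1.3 → 1 → 0.8 → 0.6 → 0.5 → 0.4.

0.4 s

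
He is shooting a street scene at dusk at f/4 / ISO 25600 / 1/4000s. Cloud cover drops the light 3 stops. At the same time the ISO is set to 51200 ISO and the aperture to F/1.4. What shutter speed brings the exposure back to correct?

Scene light: 3 stops darker.
ISO: 25600 → 51200 — 1 stop higher (brighter).
Aperture: f/4 → f/2.8 → f/2 → f/1.4 — 3 stops larger aperture (brighter).
Net so far: 1 stop brighter. Shutter speed: 1/4000 → 1/8000.

1/8000s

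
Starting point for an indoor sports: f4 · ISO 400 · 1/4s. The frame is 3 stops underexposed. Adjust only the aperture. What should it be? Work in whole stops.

f/1.4

Underexposed by 3 stops → need 3 stops brighter.
Aperture: f/4 → f/2.8 → f/2 → f/1.4.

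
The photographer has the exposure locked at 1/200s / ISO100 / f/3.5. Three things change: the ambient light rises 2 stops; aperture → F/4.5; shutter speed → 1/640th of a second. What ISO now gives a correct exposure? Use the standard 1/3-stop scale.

Scene light: 2 stops brighter.
Aperture: f/3.5 → f/4 → f/4.5 — 2/3 stop smaller aperture (darker).
Shutter speed: 1/200 → 1/250 → 1/320 → 1/400 → 1/500 → 1/640 — 1 2/3 stops faster (darker).
Net so far: 1/3 stop darker. ISO: 100 → 125.

ISO 125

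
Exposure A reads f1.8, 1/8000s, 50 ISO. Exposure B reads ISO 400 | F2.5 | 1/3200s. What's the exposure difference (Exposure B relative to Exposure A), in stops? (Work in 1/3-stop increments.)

3 1/3 stops brighter

Aperture: f/1.8 → f/2 → f/2.2 → f/2.5 — 1 stop stopped down (darker).
Shutter speed: 1/8000 → 1/6400 → 1/5000 → 1/4000 → 1/3200 — 1 1/3 stops slower (brighter).
ISO: 50 → 64 → 80 → 100 → 125 → 160 → 200 → 250 → 320 → 400 — 3 stops raised (brighter).
Net: −1 +1 1/3 +3 = +3 1/3 stops.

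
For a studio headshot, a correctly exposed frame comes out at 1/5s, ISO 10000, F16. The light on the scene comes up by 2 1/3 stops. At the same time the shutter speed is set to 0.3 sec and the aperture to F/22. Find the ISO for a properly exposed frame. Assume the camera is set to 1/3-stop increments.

ISO 2500

Scene light: 2 1/3 stops brighter.
Shutter speed: 1/5 → 1/4 → 0.3 — 2/3 stop longer (brighter).
Aperture: f/16 → f/18 → f/20 → f/22 — 1 stop stopped down (darker).
Net so far: 2 stops brighter. ISO: 10000 → 8000 → 6400 → 5000 → 4000 → 3200 → 2500.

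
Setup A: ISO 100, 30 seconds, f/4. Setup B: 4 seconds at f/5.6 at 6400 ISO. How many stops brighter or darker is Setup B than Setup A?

2 stops brighter

Aperture: f/4 → f/5.6 — 1 stop smaller aperture (darker).
Shutter speed: 30 → 15 → 8 → 4 — 3 stops shorter (darker).
ISO: 100 → 200 → 400 → 800 → 1600 → 3200 → 6400 — 6 stops raised (brighter).
Net: −1 −3 +6 = +2 stops.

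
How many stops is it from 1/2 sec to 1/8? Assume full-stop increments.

2 stops

1/2 → 1/4 → 1/8 — count the steps: 2 stops.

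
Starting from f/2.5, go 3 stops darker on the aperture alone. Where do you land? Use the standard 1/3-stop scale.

Aperture: f/2.5 → f/2.8 → f/3.2 → f/3.5 → f/4 → f/4.5 → f/5 → f/5.6 → f/6.3 → f/7.1 — 3 stops smaller aperture (darker).

f/7.1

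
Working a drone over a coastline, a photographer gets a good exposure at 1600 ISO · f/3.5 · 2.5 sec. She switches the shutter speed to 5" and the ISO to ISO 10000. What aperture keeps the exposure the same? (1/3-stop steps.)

Shutter speed: 2.5 → 3.2 → 4 → 5 — 1 stop longer (brighter).
ISO: 1600 → 2000 → 2500 → 3200 → 4000 → 5000 → 6400 → 8000 → 10000 — 2 2/3 stops higher (brighter).
Net change so far: 3 2/3 stops brighter. Offset with the aperture: f/3.5 → f/4 → f/4.5 → f/5 → f/5.6 → f/6.3 → f/7.1 → f/8 → f/9 → f/10 → f/11 → f/13.

f/13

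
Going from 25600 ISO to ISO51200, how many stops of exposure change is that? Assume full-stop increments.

25600 → 51200 — count the steps: 1 stop.

1 stop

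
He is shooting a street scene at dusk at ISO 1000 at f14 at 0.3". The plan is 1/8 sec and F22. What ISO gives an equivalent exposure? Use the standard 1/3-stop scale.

ISO 6400

Shutter speed: 0.3 → 1/4 → 1/5 → 1/6 → 1/8 — 1 1/3 stops faster (darker).
Aperture: f/14 → f/16 → f/18 → f/20 → f/22 — 1 1/3 stops stopped down (darker).
Net change so far: 2 2/3 stops darker. Offset with the ISO: 1000 → 1250 → 1600 → 2000 → 2500 → 3200 → 4000 → 5000 → 6400.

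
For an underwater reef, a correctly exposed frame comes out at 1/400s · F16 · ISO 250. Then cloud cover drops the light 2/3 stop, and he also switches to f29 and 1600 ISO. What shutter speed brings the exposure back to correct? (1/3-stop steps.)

1/500s

Scene light: 2/3 stop darker.
Aperture: f/16 → f/18 → f/20 → f/22 → f/25 → f/29 — 1 2/3 stops smaller aperture (darker).
ISO: 250 → 320 → 400 → 500 → 640 → 800 → 1000 → 1250 → 1600 — 2 2/3 stops raised (brighter).
Net so far: 1/3 stop brighter. Shutter speed: 1/400 → 1/500.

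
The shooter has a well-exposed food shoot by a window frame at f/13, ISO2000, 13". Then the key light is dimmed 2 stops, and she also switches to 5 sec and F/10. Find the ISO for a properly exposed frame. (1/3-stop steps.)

ISO 12800

Scene light: 2 stops darker.
Shutter speed: 13 → 10 → 8 → 6 → 5 — 1 1/3 stops shorter (darker).
Aperture: f/13 → f/11 → f/10 — 2/3 stop opened up (brighter).
Net so far: 2 2/3 stops darker. ISO: 2000 → 2500 → 3200 → 4000 → 5000 → 6400 → 8000 → 10000 → 12800.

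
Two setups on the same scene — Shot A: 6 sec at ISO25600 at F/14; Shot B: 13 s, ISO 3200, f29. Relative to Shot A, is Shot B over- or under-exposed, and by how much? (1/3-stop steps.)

4 stops darker

Aperture: f/14 → f/16 → f/18 → f/20 → f/22 → f/25 → f/29 — 2 stops stopped down (darker).
Shutter speed: 6 → 8 → 10 → 13 — 1 stop slower (brighter).
ISO: 25600 → 20000 → 16000 → 12800 → 10000 → 8000 → 6400 → 5000 → 4000 → 3200 — 3 stops lower (darker).
Net: −2 +1 −3 = −4 stops.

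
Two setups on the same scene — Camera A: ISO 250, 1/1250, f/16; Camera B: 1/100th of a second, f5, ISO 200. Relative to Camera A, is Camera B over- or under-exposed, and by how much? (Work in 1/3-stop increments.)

Aperture: f/16 → f/14 → f/13 → f/11 → f/10 → f/9 → f/8 → f/7.1 → f/6.3 → f/5.6 → f/5 — 3 1/3 stops wider (brighter).
Shutter speed: 1/1250 → 1/1000 → 1/800 → 1/640 → 1/500 → 1/400 → 1/320 → 1/250 → 1/200 → 1/160 → 1/125 → 1/100 — 3 2/3 stops longer (brighter).
ISO: 250 → 200 — 1/3 stop lower (darker).
Net: +3 1/3 +3 2/3 −1/3 = +6 2/3 stops.

6 2/3 stops brighter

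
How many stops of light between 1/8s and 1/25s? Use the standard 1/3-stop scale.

1/8 → 1/10 → 1/13 → 1/15 → 1/20 → 1/25 — count the steps: 5 third-stops = 1 2/3 stops.

1 2/3 stops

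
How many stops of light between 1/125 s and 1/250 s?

1/125 → 1/250 — count the steps: 1 stop.

1 stop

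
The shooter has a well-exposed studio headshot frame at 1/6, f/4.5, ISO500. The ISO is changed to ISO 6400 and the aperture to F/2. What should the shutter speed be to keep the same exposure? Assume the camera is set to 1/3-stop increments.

ISO: 500 → 640 → 800 → 1000 → 1250 → 1600 → 2000 → 2500 → 3200 → 4000 → 5000 → 6400 — 3 2/3 stops higher (brighter).
Aperture: f/4.5 → f/4 → f/3.5 → f/3.2 → f/2.8 → f/2.5 → f/2.2 → f/2 — 2 1/3 stops opened up (brighter).
Net change so far: 6 stops brighter. Offset with the shutter speed: 1/6 → 1/8 → 1/10 → 1/13 → 1/15 → 1/20 → 1/25 → 1/30 → 1/40 → 1/50 → 1/60 → 1/80 → 1/100 → 1/125 → 1/160 → 1/200 → 1/250 → 1/320 → 1/400.

1/400s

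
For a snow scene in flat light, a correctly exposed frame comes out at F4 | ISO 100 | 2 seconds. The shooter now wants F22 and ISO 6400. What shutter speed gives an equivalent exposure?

1 s

Aperture: f/4 → f/5.6 → f/8 → f/11 → f/16 → f/22 — 5 stops narrower (darker).
ISO: 100 → 200 → 400 → 800 → 1600 → 3200 → 6400 — 6 stops higher (brighter).
Net change so far: 1 stop brighter. Offset with the shutter speed: 2 → 1.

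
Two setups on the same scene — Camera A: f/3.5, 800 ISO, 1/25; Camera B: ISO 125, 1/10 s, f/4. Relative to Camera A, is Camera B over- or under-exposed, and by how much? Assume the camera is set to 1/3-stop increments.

1 2/3 stops darker

Aperture: f/3.5 → f/4 — 1/3 stop stopped down (darker).
Shutter speed: 1/25 → 1/20 → 1/15 → 1/13 → 1/10 — 1 1/3 stops slower (brighter).
ISO: 800 → 640 → 500 → 400 → 320 → 250 → 200 → 160 → 125 — 2 2/3 stops dropped (darker).
Net: −1/3 +1 1/3 −2 2/3 = −1 2/3 stops.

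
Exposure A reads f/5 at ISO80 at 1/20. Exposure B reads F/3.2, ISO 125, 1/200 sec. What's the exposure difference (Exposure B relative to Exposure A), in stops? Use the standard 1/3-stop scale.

Aperture: f/5 → f/4.5 → f/4 → f/3.5 → f/3.2 — 1 1/3 stops larger aperture (brighter).
Shutter speed: 1/20 → 1/25 → 1/30 → 1/40 → 1/50 → 1/60 → 1/80 → 1/100 → 1/125 → 1/160 → 1/200 — 3 1/3 stops shorter (darker).
ISO: 80 → 100 → 125 — 2/3 stop higher (brighter).
Net: +1 1/3 −3 1/3 +2/3 = −1 1/3 stops.

1 1/3 stops darker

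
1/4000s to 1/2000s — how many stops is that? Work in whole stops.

1 stop

1/4000 → 1/2000 — count the steps: 1 stop.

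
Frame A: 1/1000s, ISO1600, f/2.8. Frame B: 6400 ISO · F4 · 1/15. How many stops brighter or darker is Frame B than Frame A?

7 stops brighter

Aperture: f/2.8 → f/4 — 1 stop smaller aperture (darker).
Shutter speed: 1/1000 → 1/500 → 1/250 → 1/125 → 1/60 → 1/30 → 1/15 — 6 stops slower (brighter).
ISO: 1600 → 3200 → 6400 — 2 stops higher (brighter).
Net: −1 +6 +2 = +7 stops.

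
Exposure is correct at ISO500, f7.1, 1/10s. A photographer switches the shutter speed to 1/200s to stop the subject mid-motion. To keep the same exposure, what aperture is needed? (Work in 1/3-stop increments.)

f/1.6

Shutter speed: 1/10 → 1/13 → 1/15 → 1/20 → 1/25 → 1/30 → 1/40 → 1/50 → 1/60 → 1/80 → 1/100 → 1/125 → 1/160 → 1/200 — 4 1/3 stops faster (darker).
Need 4 1/3 stops brighter from the aperture: f/7.1 → f/6.3 → f/5.6 → f/5 → f/4.5 → f/4 → f/3.5 → f/3.2 → f/2.8 → f/2.5 → f/2.2 → f/2 → f/1.8 → f/1.6.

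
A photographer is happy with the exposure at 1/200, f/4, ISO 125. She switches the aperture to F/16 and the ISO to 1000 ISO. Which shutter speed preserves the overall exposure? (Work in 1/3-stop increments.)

1/100s

Aperture: f/4 → f/4.5 → f/5 → f/5.6 → f/6.3 → f/7.1 → f/8 → f/9 → f/10 → f/11 → f/13 → f/14 → f/16 — 4 stops narrower (darker).
ISO: 125 → 160 → 200 → 250 → 320 → 400 → 500 → 640 → 800 → 1000 — 3 stops raised (brighter).
Net change so far: 1 stop darker. Offset with the shutter speed: 1/200 → 1/160 → 1/125 → 1/100.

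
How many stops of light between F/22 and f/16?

1 stop

f/22 → f/16 — count the steps: 1 stop.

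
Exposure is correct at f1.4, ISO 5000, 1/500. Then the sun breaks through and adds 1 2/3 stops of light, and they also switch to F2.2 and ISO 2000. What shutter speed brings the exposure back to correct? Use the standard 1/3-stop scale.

1/250s

Scene light: 1 2/3 stops brighter.
Aperture: f/1.4 → f/1.6 → f/1.8 → f/2 → f/2.2 — 1 1/3 stops stopped down (darker).
ISO: 5000 → 4000 → 3200 → 2500 → 2000 — 1 1/3 stops dropped (darker).
Net so far: 1 stop darker. Shutter speed: 1/500 → 1/400 → 1/320 → 1/250.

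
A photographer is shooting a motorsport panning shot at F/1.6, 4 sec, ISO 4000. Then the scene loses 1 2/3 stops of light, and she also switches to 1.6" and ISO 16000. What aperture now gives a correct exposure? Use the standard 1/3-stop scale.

f/1.1

Scene light: 1 2/3 stops darker.
Shutter speed: 4 → 3.2 → 2.5 → 2 → 1.6 — 1 1/3 stops shorter (darker).
ISO: 4000 → 5000 → 6400 → 8000 → 10000 → 12800 → 16000 — 2 stops raised (brighter).
Net so far: 1 stop darker. Aperture: f/1.6 → f/1.4 → f/1.2 → f/1.1.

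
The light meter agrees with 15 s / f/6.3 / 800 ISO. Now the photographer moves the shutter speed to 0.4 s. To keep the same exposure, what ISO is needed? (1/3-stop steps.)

Shutter speed: 15 → 13 → 10 → 8 → 6 → 5 → 4 → 3.2 → 2.5 → 2 → 1.6 → 1.3 → 1 → 0.8 → 0.6 → 0.5 → 0.4 — 5 1/3 stops shorter (darker).
Need 5 1/3 stops brighter from the ISO: 800 → 1000 → 1250 → 1600 → 2000 → 2500 → 3200 → 4000 → 5000 → 6400 → 8000 → 10000 → 12800 → 16000 → 20000 → 25600 → 32000.

ISO 32000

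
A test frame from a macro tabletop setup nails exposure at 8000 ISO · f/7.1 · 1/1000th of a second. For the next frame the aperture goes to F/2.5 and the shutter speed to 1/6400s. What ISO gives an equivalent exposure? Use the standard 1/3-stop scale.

Aperture: f/7.1 → f/6.3 → f/5.6 → f/5 → f/4.5 → f/4 → f/3.5 → f/3.2 → f/2.8 → f/2.5 — 3 stops opened up (brighter).
Shutter speed: 1/1000 → 1/1250 → 1/1600 → 1/2000 → 1/2500 → 1/3200 → 1/4000 → 1/5000 → 1/6400 — 2 2/3 stops shorter (darker).
Net change so far: 1/3 stop brighter. Offset with the ISO: 8000 → 6400.

ISO 6400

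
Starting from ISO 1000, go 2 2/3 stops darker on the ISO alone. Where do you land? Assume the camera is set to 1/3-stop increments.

ISO: 1000 → 800 → 640 → 500 → 400 → 320 → 250 → 200 → 160 — 2 2/3 stops dropped (darker).

ISO 160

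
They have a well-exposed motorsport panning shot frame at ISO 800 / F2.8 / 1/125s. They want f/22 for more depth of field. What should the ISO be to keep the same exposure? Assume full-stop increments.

Aperture: f/2.8 → f/4 → f/5.6 → f/8 → f/11 → f/16 → f/22 — 6 stops stopped down (darker).
Need 6 stops brighter from the ISO: 800 → 1600 → 3200 → 6400 → 12800 → 25600 → 51200.

ISO 51200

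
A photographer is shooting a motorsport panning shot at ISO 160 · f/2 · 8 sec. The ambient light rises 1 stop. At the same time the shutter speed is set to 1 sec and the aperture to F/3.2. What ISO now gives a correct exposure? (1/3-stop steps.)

ISO 1600

Scene light: 1 stop brighter.
Shutter speed: 8 → 6 → 5 → 4 → 3.2 → 2.5 → 2 → 1.6 → 1.3 → 1 — 3 stops shorter (darker).
Aperture: f/2 → f/2.2 → f/2.5 → f/2.8 → f/3.2 — 1 1/3 stops smaller aperture (darker).
Net so far: 3 1/3 stops darker. ISO: 160 → 200 → 250 → 320 → 400 → 500 → 640 → 800 → 1000 → 1250 → 1600.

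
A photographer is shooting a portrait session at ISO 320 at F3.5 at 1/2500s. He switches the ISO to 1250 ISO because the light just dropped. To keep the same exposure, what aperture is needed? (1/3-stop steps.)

f/7.1

ISO: 320 → 400 → 500 → 640 → 800 → 1000 → 1250 — 2 stops raised (brighter).
Need 2 stops darker from the aperture: f/3.5 → f/4 → f/4.5 → f/5 → f/5.6 → f/6.3 → f/7.1.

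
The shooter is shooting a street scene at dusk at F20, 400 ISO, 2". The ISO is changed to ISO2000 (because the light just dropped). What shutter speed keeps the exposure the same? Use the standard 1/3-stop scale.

0.4 s

ISO: 400 → 500 → 640 → 800 → 1000 → 1250 → 1600 → 2000 — 2 1/3 stops raised (brighter).
Need 2 1/3 stops darker from the shutter speed: 2 → 1.6 → 1.3 → 1 → 0.8 → 0.6 → 0.5 → 0.4.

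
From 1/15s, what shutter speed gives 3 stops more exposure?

Shutter speed: 1/15 → 1/8 → 1/4 → 1/2 — 3 stops longer (brighter).

1/2s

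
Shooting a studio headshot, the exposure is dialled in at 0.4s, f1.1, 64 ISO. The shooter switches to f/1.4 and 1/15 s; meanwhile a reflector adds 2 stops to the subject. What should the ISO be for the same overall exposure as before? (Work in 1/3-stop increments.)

ISO 160

Scene light: 2 stops brighter.
Aperture: f/1.1 → f/1.2 → f/1.4 — 2/3 stop stopped down (darker).
Shutter speed: 0.4 → 0.3 → 1/4 → 1/5 → 1/6 → 1/8 → 1/10 → 1/13 → 1/15 — 2 2/3 stops shorter (darker).
Net so far: 1 1/3 stops darker. ISO: 64 → 80 → 100 → 125 → 160.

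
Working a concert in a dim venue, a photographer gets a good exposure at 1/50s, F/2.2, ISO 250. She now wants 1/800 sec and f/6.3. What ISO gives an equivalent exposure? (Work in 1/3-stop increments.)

ISO 32000

Shutter speed: 1/50 → 1/60 → 1/80 → 1/100 → 1/125 → 1/160 → 1/200 → 1/250 → 1/320 → 1/400 → 1/500 → 1/640 → 1/800 — 4 stops faster (darker).
Aperture: f/2.2 → f/2.5 → f/2.8 → f/3.2 → f/3.5 → f/4 → f/4.5 → f/5 → f/5.6 → f/6.3 — 3 stops smaller aperture (darker).
Net change so far: 7 stops darker. Offset with the ISO: 250 → 320 → 400 → 500 → 640 → 800 → 1000 → 1250 → 1600 → 2000 → 2500 → 3200 → 4000 → 5000 → 6400 → 8000 → 10000 → 12800 → 16000 → 20000 → 25600 → 32000.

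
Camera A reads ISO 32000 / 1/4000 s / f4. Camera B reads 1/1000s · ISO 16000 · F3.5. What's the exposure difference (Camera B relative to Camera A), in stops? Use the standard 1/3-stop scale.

Aperture: f/4 → f/3.5 — 1/3 stop wider (brighter).
Shutter speed: 1/4000 → 1/3200 → 1/2500 → 1/2000 → 1/1600 → 1/1250 → 1/1000 — 2 stops slower (brighter).
ISO: 32000 → 25600 → 20000 → 16000 — 1 stop lower (darker).
Net: +1/3 +2 −1 = +1 1/3 stops.

1 1/3 stops brighter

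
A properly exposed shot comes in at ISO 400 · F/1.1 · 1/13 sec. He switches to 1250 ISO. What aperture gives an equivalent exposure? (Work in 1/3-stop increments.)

ISO: 400 → 500 → 640 → 800 → 1000 → 1250 — 1 2/3 stops higher (brighter).
Need 1 2/3 stops darker from the aperture: f/1.1 → f/1.2 → f/1.4 → f/1.6 → f/1.8 → f/2.

f/2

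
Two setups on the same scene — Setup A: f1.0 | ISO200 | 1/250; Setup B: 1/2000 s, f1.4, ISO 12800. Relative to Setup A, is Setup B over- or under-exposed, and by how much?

Aperture: f/1.0 → f/1.4 — 1 stop narrower (darker).
Shutter speed: 1/250 → 1/500 → 1/1000 → 1/2000 — 3 stops faster (darker).
ISO: 200 → 400 → 800 → 1600 → 3200 → 6400 → 12800 — 6 stops higher (brighter).
Net: −1 −3 +6 = +2 stops.

2 stops brighter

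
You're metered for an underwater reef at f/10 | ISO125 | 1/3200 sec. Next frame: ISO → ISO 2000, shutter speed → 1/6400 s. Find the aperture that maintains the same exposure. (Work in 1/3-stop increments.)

ISO: 125 → 160 → 200 → 250 → 320 → 400 → 500 → 640 → 800 → 1000 → 1250 → 1600 → 2000 — 4 stops raised (brighter).
Shutter speed: 1/3200 → 1/4000 → 1/5000 → 1/6400 — 1 stop faster (darker).
Net change so far: 3 stops brighter. Offset with the aperture: f/10 → f/11 → f/13 → f/14 → f/16 → f/18 → f/20 → f/22 → f/25 → f/29.

f/29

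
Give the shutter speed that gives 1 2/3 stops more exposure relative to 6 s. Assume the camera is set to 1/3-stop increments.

20 s

Shutter speed: 6 → 8 → 10 → 13 → 15 → 20 — 1 2/3 stops longer (brighter).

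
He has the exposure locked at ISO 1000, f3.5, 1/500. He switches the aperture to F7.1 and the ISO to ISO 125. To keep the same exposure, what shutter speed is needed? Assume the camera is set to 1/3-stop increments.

Aperture: f/3.5 → f/4 → f/4.5 → f/5 → f/5.6 → f/6.3 → f/7.1 — 2 stops stopped down (darker).
ISO: 1000 → 800 → 640 → 500 → 400 → 320 → 250 → 200 → 160 → 125 — 3 stops lower (darker).
Net change so far: 5 stops darker. Offset with the shutter speed: 1/500 → 1/400 → 1/320 → 1/250 → 1/200 → 1/160 → 1/125 → 1/100 → 1/80 → 1/60 → 1/50 → 1/40 → 1/30 → 1/25 → 1/20 → 1/15.

1/15s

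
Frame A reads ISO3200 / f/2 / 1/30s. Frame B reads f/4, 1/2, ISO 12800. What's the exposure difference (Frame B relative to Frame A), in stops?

4 stops brighter

Aperture: f/2 → f/2.8 → f/4 — 2 stops narrower (darker).
Shutter speed: 1/30 → 1/15 → 1/8 → 1/4 → 1/2 — 4 stops longer (brighter).
ISO: 3200 → 6400 → 12800 — 2 stops raised (brighter).
Net: −2 +4 +2 = +4 stops.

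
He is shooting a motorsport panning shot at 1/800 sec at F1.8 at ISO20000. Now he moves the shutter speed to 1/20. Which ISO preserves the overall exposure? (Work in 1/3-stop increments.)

ISO 500

Shutter speed: 1/800 → 1/640 → 1/500 → 1/400 → 1/320 → 1/250 → 1/200 → 1/160 → 1/125 → 1/100 → 1/80 → 1/60 → 1/50 → 1/40 → 1/30 → 1/25 → 1/20 — 5 1/3 stops longer (brighter).
Need 5 1/3 stops darker from the ISO: 20000 → 16000 → 12800 → 10000 → 8000 → 6400 → 5000 → 4000 → 3200 → 2500 → 2000 → 1600 → 1250 → 1000 → 800 → 640 → 500.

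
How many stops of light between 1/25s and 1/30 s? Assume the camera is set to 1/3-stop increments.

1/25 → 1/30 — count the steps: 1 third-stops = 1/3 stop.

1/3 stop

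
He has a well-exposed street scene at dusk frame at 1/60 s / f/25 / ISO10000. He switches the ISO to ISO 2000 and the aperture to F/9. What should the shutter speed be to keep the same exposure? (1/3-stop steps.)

1/100s

ISO: 10000 → 8000 → 6400 → 5000 → 4000 → 3200 → 2500 → 2000 — 2 1/3 stops dropped (darker).
Aperture: f/25 → f/22 → f/20 → f/18 → f/16 → f/14 → f/13 → f/11 → f/10 → f/9 — 3 stops wider (brighter).
Net change so far: 2/3 stop brighter. Offset with the shutter speed: 1/60 → 1/80 → 1/100.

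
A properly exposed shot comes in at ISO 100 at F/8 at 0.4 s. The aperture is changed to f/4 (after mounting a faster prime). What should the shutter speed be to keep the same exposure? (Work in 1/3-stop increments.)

Aperture: f/8 → f/7.1 → f/6.3 → f/5.6 → f/5 → f/4.5 → f/4 — 2 stops opened up (brighter).
Need 2 stops darker from the shutter speed: 0.4 → 0.3 → 1/4 → 1/5 → 1/6 → 1/8 → 1/10.

1/10s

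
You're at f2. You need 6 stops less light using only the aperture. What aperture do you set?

Aperture: f/2 → f/2.8 → f/4 → f/5.6 → f/8 → f/11 → f/16 — 6 stops narrower (darker).

f/16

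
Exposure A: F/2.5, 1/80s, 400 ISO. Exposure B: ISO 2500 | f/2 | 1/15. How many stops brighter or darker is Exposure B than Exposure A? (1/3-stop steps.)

5 2/3 stops brighter

Aperture: f/2.5 → f/2.2 → f/2 — 2/3 stop opened up (brighter).
Shutter speed: 1/80 → 1/60 → 1/50 → 1/40 → 1/30 → 1/25 → 1/20 → 1/15 — 2 1/3 stops slower (brighter).
ISO: 400 → 500 → 640 → 800 → 1000 → 1250 → 1600 → 2000 → 2500 — 2 2/3 stops raised (brighter).
Net: +2/3 +2 1/3 +2 2/3 = +5 2/3 stops.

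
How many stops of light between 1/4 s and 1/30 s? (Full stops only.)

1/4 → 1/8 → 1/15 → 1/30 — count the steps: 3 stops.

3 stops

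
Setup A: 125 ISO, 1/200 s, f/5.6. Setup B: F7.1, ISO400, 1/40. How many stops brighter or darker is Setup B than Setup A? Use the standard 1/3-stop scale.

3 1/3 stops brighter

Aperture: f/5.6 → f/6.3 → f/7.1 — 2/3 stop smaller aperture (darker).
Shutter speed: 1/200 → 1/160 → 1/125 → 1/100 → 1/80 → 1/60 → 1/50 → 1/40 — 2 1/3 stops slower (brighter).
ISO: 125 → 160 → 200 → 250 → 320 → 400 — 1 2/3 stops raised (brighter).
Net: −2/3 +2 1/3 +1 2/3 = +3 1/3 stops.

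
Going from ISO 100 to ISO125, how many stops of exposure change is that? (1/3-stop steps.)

1/3 stop

100 → 125 — count the steps: 1 third-stops = 1/3 stop.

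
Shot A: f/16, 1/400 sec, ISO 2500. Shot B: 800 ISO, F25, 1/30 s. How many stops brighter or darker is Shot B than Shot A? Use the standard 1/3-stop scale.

2/3 stop brighter

Aperture: f/16 → f/18 → f/20 → f/22 → f/25 — 1 1/3 stops stopped down (darker).
Shutter speed: 1/400 → 1/320 → 1/250 → 1/200 → 1/160 → 1/125 → 1/100 → 1/80 → 1/60 → 1/50 → 1/40 → 1/30 — 3 2/3 stops slower (brighter).
ISO: 2500 → 2000 → 1600 → 1250 → 1000 → 800 — 1 2/3 stops dropped (darker).
Net: −1 1/3 +3 2/3 −1 2/3 = +2/3 stops.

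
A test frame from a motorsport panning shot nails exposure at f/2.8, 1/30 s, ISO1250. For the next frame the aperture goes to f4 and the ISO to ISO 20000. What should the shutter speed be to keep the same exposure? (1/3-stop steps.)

1/250s

Aperture: f/2.8 → f/3.2 → f/3.5 → f/4 — 1 stop smaller aperture (darker).
ISO: 1250 → 1600 → 2000 → 2500 → 3200 → 4000 → 5000 → 6400 → 8000 → 10000 → 12800 → 16000 → 20000 — 4 stops higher (brighter).
Net change so far: 3 stops brighter. Offset with the shutter speed: 1/30 → 1/40 → 1/50 → 1/60 → 1/80 → 1/100 → 1/125 → 1/160 → 1/200 → 1/250.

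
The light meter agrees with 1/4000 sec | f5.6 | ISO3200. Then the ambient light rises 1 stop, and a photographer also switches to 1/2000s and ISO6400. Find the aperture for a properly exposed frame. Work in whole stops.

Scene light: 1 stop brighter.
Shutter speed: 1/4000 → 1/2000 — 1 stop longer (brighter).
ISO: 3200 → 6400 — 1 stop raised (brighter).
Net so far: 3 stops brighter. Aperture: f/5.6 → f/8 → f/11 → f/16.

f/16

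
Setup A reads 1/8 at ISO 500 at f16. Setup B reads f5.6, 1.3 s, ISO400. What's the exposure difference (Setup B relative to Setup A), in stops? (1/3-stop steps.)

Aperture: f/16 → f/14 → f/13 → f/11 → f/10 → f/9 → f/8 → f/7.1 → f/6.3 → f/5.6 — 3 stops wider (brighter).
Shutter speed: 1/8 → 1/6 → 1/5 → 1/4 → 0.3 → 0.4 → 0.5 → 0.6 → 0.8 → 1 → 1.3 — 3 1/3 stops longer (brighter).
ISO: 500 → 400 — 1/3 stop lower (darker).
Net: +3 +3 1/3 −1/3 = +6 stops.

6 stops brighter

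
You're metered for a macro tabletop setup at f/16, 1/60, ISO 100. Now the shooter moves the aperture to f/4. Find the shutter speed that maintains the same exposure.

1/1000s

Aperture: f/16 → f/11 → f/8 → f/5.6 → f/4 — 4 stops larger aperture (brighter).
Need 4 stops darker from the shutter speed: 1/60 → 1/125 → 1/250 → 1/500 → 1/1000.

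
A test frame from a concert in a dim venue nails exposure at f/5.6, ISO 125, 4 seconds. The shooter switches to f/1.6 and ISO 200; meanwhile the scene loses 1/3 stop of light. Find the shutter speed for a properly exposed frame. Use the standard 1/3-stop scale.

1/4s

Scene light: 1/3 stop darker.
Aperture: f/5.6 → f/5 → f/4.5 → f/4 → f/3.5 → f/3.2 → f/2.8 → f/2.5 → f/2.2 → f/2 → f/1.8 → f/1.6 — 3 2/3 stops wider (brighter).
ISO: 125 → 160 → 200 — 2/3 stop raised (brighter).
Net so far: 4 stops brighter. Shutter speed: 4 → 3.2 → 2.5 → 2 → 1.6 → 1.3 → 1 → 0.8 → 0.6 → 0.5 → 0.4 → 0.3 → 1/4.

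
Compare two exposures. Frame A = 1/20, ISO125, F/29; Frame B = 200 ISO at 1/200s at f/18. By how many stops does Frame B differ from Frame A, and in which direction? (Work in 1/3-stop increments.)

Aperture: f/29 → f/25 → f/22 → f/20 → f/18 — 1 1/3 stops wider (brighter).
Shutter speed: 1/20 → 1/25 → 1/30 → 1/40 → 1/50 → 1/60 → 1/80 → 1/100 → 1/125 → 1/160 → 1/200 — 3 1/3 stops shorter (darker).
ISO: 125 → 160 → 200 — 2/3 stop higher (brighter).
Net: +1 1/3 −3 1/3 +2/3 = −1 1/3 stops.

1 1/3 stops darker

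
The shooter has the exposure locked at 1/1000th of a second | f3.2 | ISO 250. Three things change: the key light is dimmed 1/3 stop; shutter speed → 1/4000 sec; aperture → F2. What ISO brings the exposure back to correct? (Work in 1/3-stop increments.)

ISO 500

Scene light: 1/3 stop darker.
Shutter speed: 1/1000 → 1/1250 → 1/1600 → 1/2000 → 1/2500 → 1/3200 → 1/4000 — 2 stops faster (darker).
Aperture: f/3.2 → f/2.8 → f/2.5 → f/2.2 → f/2 — 1 1/3 stops wider (brighter).
Net so far: 1 stop darker. ISO: 250 → 320 → 400 → 500.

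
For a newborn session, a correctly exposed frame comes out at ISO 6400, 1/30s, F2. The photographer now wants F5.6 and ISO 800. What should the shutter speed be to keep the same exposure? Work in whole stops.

2 s

Aperture: f/2 → f/2.8 → f/4 → f/5.6 — 3 stops smaller aperture (darker).
ISO: 6400 → 3200 → 1600 → 800 — 3 stops dropped (darker).
Net change so far: 6 stops darker. Offset with the shutter speed: 1/30 → 1/15 → 1/8 → 1/4 → 1/2 → 1 → 2.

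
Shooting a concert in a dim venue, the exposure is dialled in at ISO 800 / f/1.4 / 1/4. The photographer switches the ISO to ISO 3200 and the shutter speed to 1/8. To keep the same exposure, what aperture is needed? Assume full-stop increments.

f/2

ISO: 800 → 1600 → 3200 — 2 stops raised (brighter).
Shutter speed: 1/4 → 1/8 — 1 stop shorter (darker).
Net change so far: 1 stop brighter. Offset with the aperture: f/1.4 → f/2.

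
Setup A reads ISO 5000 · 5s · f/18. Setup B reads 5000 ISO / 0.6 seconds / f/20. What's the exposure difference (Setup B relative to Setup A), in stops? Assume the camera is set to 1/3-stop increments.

3 1/3 stops darker

Aperture: f/18 → f/20 — 1/3 stop stopped down (darker).
Shutter speed: 5 → 4 → 3.2 → 2.5 → 2 → 1.6 → 1.3 → 1 → 0.8 → 0.6 — 3 stops shorter (darker).
ISO: unchanged.
Net: −1/3 −3 = −3 1/3 stops.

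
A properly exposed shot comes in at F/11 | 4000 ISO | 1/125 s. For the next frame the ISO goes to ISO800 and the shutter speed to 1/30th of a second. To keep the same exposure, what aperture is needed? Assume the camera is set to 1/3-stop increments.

f/10

ISO: 4000 → 3200 → 2500 → 2000 → 1600 → 1250 → 1000 → 800 — 2 1/3 stops dropped (darker).
Shutter speed: 1/125 → 1/100 → 1/80 → 1/60 → 1/50 → 1/40 → 1/30 — 2 stops longer (brighter).
Net change so far: 1/3 stop darker. Offset with the aperture: f/11 → f/10.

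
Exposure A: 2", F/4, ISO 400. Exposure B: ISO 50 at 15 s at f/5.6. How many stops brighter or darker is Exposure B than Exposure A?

1 stop darker

Aperture: f/4 → f/5.6 — 1 stop smaller aperture (darker).
Shutter speed: 2 → 4 → 8 → 15 — 3 stops slower (brighter).
ISO: 400 → 200 → 100 → 50 — 3 stops lower (darker).
Net: −1 +3 −3 = −1 stop.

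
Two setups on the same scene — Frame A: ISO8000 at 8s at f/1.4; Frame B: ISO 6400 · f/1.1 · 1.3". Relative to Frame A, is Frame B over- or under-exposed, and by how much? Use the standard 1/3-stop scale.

Aperture: f/1.4 → f/1.2 → f/1.1 — 2/3 stop wider (brighter).
Shutter speed: 8 → 6 → 5 → 4 → 3.2 → 2.5 → 2 → 1.6 → 1.3 — 2 2/3 stops shorter (darker).
ISO: 8000 → 6400 — 1/3 stop lower (darker).
Net: +2/3 −2 2/3 −1/3 = −2 1/3 stops.

2 1/3 stops darker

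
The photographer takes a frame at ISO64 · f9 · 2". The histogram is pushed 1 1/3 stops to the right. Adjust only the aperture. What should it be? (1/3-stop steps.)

Overexposed by 1 1/3 stops → need 1 1/3 stops darker.
Aperture: f/9 → f/10 → f/11 → f/13 → f/14.

f/14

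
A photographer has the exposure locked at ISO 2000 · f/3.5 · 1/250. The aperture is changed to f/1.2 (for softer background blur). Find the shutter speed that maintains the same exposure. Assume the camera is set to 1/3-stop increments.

Aperture: f/3.5 → f/3.2 → f/2.8 → f/2.5 → f/2.2 → f/2 → f/1.8 → f/1.6 → f/1.4 → f/1.2 — 3 stops larger aperture (brighter).
Need 3 stops darker from the shutter speed: 1/250 → 1/320 → 1/400 → 1/500 → 1/640 → 1/800 → 1/1000 → 1/1250 → 1/1600 → 1/2000.

1/2000s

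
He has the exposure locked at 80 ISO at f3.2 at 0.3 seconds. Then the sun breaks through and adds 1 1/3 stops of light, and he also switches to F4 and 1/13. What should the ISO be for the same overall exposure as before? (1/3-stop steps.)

Scene light: 1 1/3 stops brighter.
Aperture: f/3.2 → f/3.5 → f/4 — 2/3 stop narrower (darker).
Shutter speed: 0.3 → 1/4 → 1/5 → 1/6 → 1/8 → 1/10 → 1/13 — 2 stops faster (darker).
Net so far: 1 1/3 stops darker. ISO: 80 → 100 → 125 → 160 → 200.

ISO 200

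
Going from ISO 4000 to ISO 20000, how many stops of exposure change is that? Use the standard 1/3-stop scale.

4000 → 5000 → 6400 → 8000 → 10000 → 12800 → 16000 → 20000 — count the steps: 7 third-stops = 2 1/3 stops.

2 1/3 stops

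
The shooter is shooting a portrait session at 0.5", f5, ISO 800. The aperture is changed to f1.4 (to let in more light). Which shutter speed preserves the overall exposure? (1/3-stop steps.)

Aperture: f/5 → f/4.5 → f/4 → f/3.5 → f/3.2 → f/2.8 → f/2.5 → f/2.2 → f/2 → f/1.8 → f/1.6 → f/1.4 — 3 2/3 stops larger aperture (brighter).
Need 3 2/3 stops darker from the shutter speed: 0.5 → 0.4 → 0.3 → 1/4 → 1/5 → 1/6 → 1/8 → 1/10 → 1/13 → 1/15 → 1/20 → 1/25.

1/25s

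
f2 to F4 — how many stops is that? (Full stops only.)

f/2 → f/2.8 → f/4 — count the steps: 2 stops.

2 stops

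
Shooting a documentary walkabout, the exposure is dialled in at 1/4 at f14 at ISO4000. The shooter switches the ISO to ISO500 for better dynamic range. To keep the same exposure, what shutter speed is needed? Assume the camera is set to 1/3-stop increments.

ISO: 4000 → 3200 → 2500 → 2000 → 1600 → 1250 → 1000 → 800 → 640 → 500 — 3 stops lower (darker).
Need 3 stops brighter from the shutter speed: 1/4 → 0.3 → 0.4 → 0.5 → 0.6 → 0.8 → 1 → 1.3 → 1.6 → 2.

2 s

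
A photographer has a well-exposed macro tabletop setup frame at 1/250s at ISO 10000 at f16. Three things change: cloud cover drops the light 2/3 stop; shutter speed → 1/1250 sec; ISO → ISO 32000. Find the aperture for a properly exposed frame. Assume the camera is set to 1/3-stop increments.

Scene light: 2/3 stop darker.
Shutter speed: 1/250 → 1/320 → 1/400 → 1/500 → 1/640 → 1/800 → 1/1000 → 1/1250 — 2 1/3 stops faster (darker).
ISO: 10000 → 12800 → 16000 → 20000 → 25600 → 32000 — 1 2/3 stops raised (brighter).
Net so far: 1 1/3 stops darker. Aperture: f/16 → f/14 → f/13 → f/11 → f/10.

f/10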